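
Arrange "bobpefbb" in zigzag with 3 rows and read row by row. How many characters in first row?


Zigzag "bobpefbb" into 3 rows:
Placing characters:
  'b' => row 0
  'o' => row 1
  'b' => row 2
  'p' => row 1
  'e' => row 0
  'f' => row 1
  'b' => row 2
  'b' => row 1
Rows:
  Row 0: "be"
  Row 1: "opfb"
  Row 2: "bb"
First row length: 2

2


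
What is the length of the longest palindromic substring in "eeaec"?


Input: "eeaec"
Checking substrings for palindromes:
  [1:4] "eae" (len 3) => palindrome
  [0:2] "ee" (len 2) => palindrome
Longest palindromic substring: "eae" with length 3

3


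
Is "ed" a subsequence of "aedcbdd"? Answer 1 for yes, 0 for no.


Check if "ed" is a subsequence of "aedcbdd"
Greedy scan:
  Position 0 ('a'): no match needed
  Position 1 ('e'): matches sub[0] = 'e'
  Position 2 ('d'): matches sub[1] = 'd'
  Position 3 ('c'): no match needed
  Position 4 ('b'): no match needed
  Position 5 ('d'): no match needed
  Position 6 ('d'): no match needed
All 2 characters matched => is a subsequence

1


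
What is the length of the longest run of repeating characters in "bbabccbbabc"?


Input: "bbabccbbabc"
Scanning for longest run:
  Position 1 ('b'): continues run of 'b', length=2
  Position 2 ('a'): new char, reset run to 1
  Position 3 ('b'): new char, reset run to 1
  Position 4 ('c'): new char, reset run to 1
  Position 5 ('c'): continues run of 'c', length=2
  Position 6 ('b'): new char, reset run to 1
  Position 7 ('b'): continues run of 'b', length=2
  Position 8 ('a'): new char, reset run to 1
  Position 9 ('b'): new char, reset run to 1
  Position 10 ('c'): new char, reset run to 1
Longest run: 'b' with length 2

2


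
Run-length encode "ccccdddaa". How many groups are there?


Input: ccccdddaa
Scanning for consecutive runs:
  Group 1: 'c' x 4 (positions 0-3)
  Group 2: 'd' x 3 (positions 4-6)
  Group 3: 'a' x 2 (positions 7-8)
Total groups: 3

3


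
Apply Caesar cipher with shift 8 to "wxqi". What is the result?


Caesar cipher: shift "wxqi" by 8
  'w' (pos 22) + 8 = pos 4 = 'e'
  'x' (pos 23) + 8 = pos 5 = 'f'
  'q' (pos 16) + 8 = pos 24 = 'y'
  'i' (pos 8) + 8 = pos 16 = 'q'
Result: efyq

efyq


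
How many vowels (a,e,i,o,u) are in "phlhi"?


Input: phlhi
Checking each character:
  'p' at position 0: consonant
  'h' at position 1: consonant
  'l' at position 2: consonant
  'h' at position 3: consonant
  'i' at position 4: vowel (running total: 1)
Total vowels: 1

1


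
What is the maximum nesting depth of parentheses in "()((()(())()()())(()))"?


Input: "()((()(())()()())(()))"
Tracking depth:
  Position 0 '(': depth becomes 1
  Position 1 ')': depth becomes 0
  Position 2 '(': depth becomes 1
  Position 3 '(': depth becomes 2
  Position 4 '(': depth becomes 3
  Position 5 ')': depth becomes 2
  Position 6 '(': depth becomes 3
  Position 7 '(': depth becomes 4
  Position 8 ')': depth becomes 3
  Position 9 ')': depth becomes 2
  Position 10 '(': depth becomes 3
  Position 11 ')': depth becomes 2
  Position 12 '(': depth becomes 3
  Position 13 ')': depth becomes 2
  Position 14 '(': depth becomes 3
  Position 15 ')': depth becomes 2
  Position 16 ')': depth becomes 1
  Position 17 '(': depth becomes 2
  Position 18 '(': depth becomes 3
  Position 19 ')': depth becomes 2
  Position 20 ')': depth becomes 1
  Position 21 ')': depth becomes 0
Maximum depth reached: 4

4


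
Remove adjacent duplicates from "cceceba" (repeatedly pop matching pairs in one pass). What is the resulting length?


Input: cceceba
Stack-based adjacent duplicate removal:
  Read 'c': push. Stack: c
  Read 'c': matches stack top 'c' => pop. Stack: (empty)
  Read 'e': push. Stack: e
  Read 'c': push. Stack: ec
  Read 'e': push. Stack: ece
  Read 'b': push. Stack: eceb
  Read 'a': push. Stack: eceba
Final stack: "eceba" (length 5)

5


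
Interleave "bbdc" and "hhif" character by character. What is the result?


Interleaving "bbdc" and "hhif":
  Position 0: 'b' from first, 'h' from second => "bh"
  Position 1: 'b' from first, 'h' from second => "bh"
  Position 2: 'd' from first, 'i' from second => "di"
  Position 3: 'c' from first, 'f' from second => "cf"
Result: bhbhdicf

bhbhdicf


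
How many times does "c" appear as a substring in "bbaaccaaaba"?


Searching for "c" in "bbaaccaaaba"
Scanning each position:
  Position 0: "b" => no
  Position 1: "b" => no
  Position 2: "a" => no
  Position 3: "a" => no
  Position 4: "c" => MATCH
  Position 5: "c" => MATCH
  Position 6: "a" => no
  Position 7: "a" => no
  Position 8: "a" => no
  Position 9: "b" => no
  Position 10: "a" => no
Total occurrences: 2

2


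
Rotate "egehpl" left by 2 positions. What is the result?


Input: "egehpl", rotate left by 2
First 2 characters: "eg"
Remaining characters: "ehpl"
Concatenate remaining + first: "ehpl" + "eg" = "ehpleg"

ehpleg


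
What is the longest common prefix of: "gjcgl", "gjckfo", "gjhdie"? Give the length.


Words: gjcgl, gjckfo, gjhdie
  Position 0: all 'g' => match
  Position 1: all 'j' => match
  Position 2: ('c', 'c', 'h') => mismatch, stop
LCP = "gj" (length 2)

2


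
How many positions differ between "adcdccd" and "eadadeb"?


Comparing "adcdccd" and "eadadeb" position by position:
  Position 0: 'a' vs 'e' => DIFFER
  Position 1: 'd' vs 'a' => DIFFER
  Position 2: 'c' vs 'd' => DIFFER
  Position 3: 'd' vs 'a' => DIFFER
  Position 4: 'c' vs 'd' => DIFFER
  Position 5: 'c' vs 'e' => DIFFER
  Position 6: 'd' vs 'b' => DIFFER
Positions that differ: 7

7


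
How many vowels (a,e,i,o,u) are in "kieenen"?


Input: kieenen
Checking each character:
  'k' at position 0: consonant
  'i' at position 1: vowel (running total: 1)
  'e' at position 2: vowel (running total: 2)
  'e' at position 3: vowel (running total: 3)
  'n' at position 4: consonant
  'e' at position 5: vowel (running total: 4)
  'n' at position 6: consonant
Total vowels: 4

4


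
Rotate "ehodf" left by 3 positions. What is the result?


Input: "ehodf", rotate left by 3
First 3 characters: "eho"
Remaining characters: "df"
Concatenate remaining + first: "df" + "eho" = "dfeho"

dfeho


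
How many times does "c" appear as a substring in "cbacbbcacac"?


Searching for "c" in "cbacbbcacac"
Scanning each position:
  Position 0: "c" => MATCH
  Position 1: "b" => no
  Position 2: "a" => no
  Position 3: "c" => MATCH
  Position 4: "b" => no
  Position 5: "b" => no
  Position 6: "c" => MATCH
  Position 7: "a" => no
  Position 8: "c" => MATCH
  Position 9: "a" => no
  Position 10: "c" => MATCH
Total occurrences: 5

5


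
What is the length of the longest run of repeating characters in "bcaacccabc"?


Input: "bcaacccabc"
Scanning for longest run:
  Position 1 ('c'): new char, reset run to 1
  Position 2 ('a'): new char, reset run to 1
  Position 3 ('a'): continues run of 'a', length=2
  Position 4 ('c'): new char, reset run to 1
  Position 5 ('c'): continues run of 'c', length=2
  Position 6 ('c'): continues run of 'c', length=3
  Position 7 ('a'): new char, reset run to 1
  Position 8 ('b'): new char, reset run to 1
  Position 9 ('c'): new char, reset run to 1
Longest run: 'c' with length 3

3


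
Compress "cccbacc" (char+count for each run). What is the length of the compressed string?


Input: cccbacc
Runs:
  'c' x 3 => "c3"
  'b' x 1 => "b1"
  'a' x 1 => "a1"
  'c' x 2 => "c2"
Compressed: "c3b1a1c2"
Compressed length: 8

8


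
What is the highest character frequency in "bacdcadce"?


Input: bacdcadce
Character counts:
  'a': 2
  'b': 1
  'c': 3
  'd': 2
  'e': 1
Maximum frequency: 3

3


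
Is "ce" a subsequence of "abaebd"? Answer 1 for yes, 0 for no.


Check if "ce" is a subsequence of "abaebd"
Greedy scan:
  Position 0 ('a'): no match needed
  Position 1 ('b'): no match needed
  Position 2 ('a'): no match needed
  Position 3 ('e'): no match needed
  Position 4 ('b'): no match needed
  Position 5 ('d'): no match needed
Only matched 0/2 characters => not a subsequence

0


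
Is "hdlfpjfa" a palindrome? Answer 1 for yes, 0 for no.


Input: hdlfpjfa
Reversed: afjpfldh
  Compare pos 0 ('h') with pos 7 ('a'): MISMATCH
  Compare pos 1 ('d') with pos 6 ('f'): MISMATCH
  Compare pos 2 ('l') with pos 5 ('j'): MISMATCH
  Compare pos 3 ('f') with pos 4 ('p'): MISMATCH
Result: not a palindrome

0


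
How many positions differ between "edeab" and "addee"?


Comparing "edeab" and "addee" position by position:
  Position 0: 'e' vs 'a' => DIFFER
  Position 1: 'd' vs 'd' => same
  Position 2: 'e' vs 'd' => DIFFER
  Position 3: 'a' vs 'e' => DIFFER
  Position 4: 'b' vs 'e' => DIFFER
Positions that differ: 4

4


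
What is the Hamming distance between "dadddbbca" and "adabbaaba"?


Comparing "dadddbbca" and "adabbaaba" position by position:
  Position 0: 'd' vs 'a' => differ
  Position 1: 'a' vs 'd' => differ
  Position 2: 'd' vs 'a' => differ
  Position 3: 'd' vs 'b' => differ
  Position 4: 'd' vs 'b' => differ
  Position 5: 'b' vs 'a' => differ
  Position 6: 'b' vs 'a' => differ
  Position 7: 'c' vs 'b' => differ
  Position 8: 'a' vs 'a' => same
Total differences (Hamming distance): 8

8


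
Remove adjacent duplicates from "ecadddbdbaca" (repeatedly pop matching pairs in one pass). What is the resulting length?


Input: ecadddbdbaca
Stack-based adjacent duplicate removal:
  Read 'e': push. Stack: e
  Read 'c': push. Stack: ec
  Read 'a': push. Stack: eca
  Read 'd': push. Stack: ecad
  Read 'd': matches stack top 'd' => pop. Stack: eca
  Read 'd': push. Stack: ecad
  Read 'b': push. Stack: ecadb
  Read 'd': push. Stack: ecadbd
  Read 'b': push. Stack: ecadbdb
  Read 'a': push. Stack: ecadbdba
  Read 'c': push. Stack: ecadbdbac
  Read 'a': push. Stack: ecadbdbaca
Final stack: "ecadbdbaca" (length 10)

10


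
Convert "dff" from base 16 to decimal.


Input: "dff" in base 16
Positional expansion:
  Digit 'd' (value 13) x 16^2 = 3328
  Digit 'f' (value 15) x 16^1 = 240
  Digit 'f' (value 15) x 16^0 = 15
Sum = 3583

3583


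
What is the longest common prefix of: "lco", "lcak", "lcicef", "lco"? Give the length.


Words: lco, lcak, lcicef, lco
  Position 0: all 'l' => match
  Position 1: all 'c' => match
  Position 2: ('o', 'a', 'i', 'o') => mismatch, stop
LCP = "lc" (length 2)

2


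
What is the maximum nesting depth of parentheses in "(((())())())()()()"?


Input: "(((())())())()()()"
Tracking depth:
  Position 0 '(': depth becomes 1
  Position 1 '(': depth becomes 2
  Position 2 '(': depth becomes 3
  Position 3 '(': depth becomes 4
  Position 4 ')': depth becomes 3
  Position 5 ')': depth becomes 2
  Position 6 '(': depth becomes 3
  Position 7 ')': depth becomes 2
  Position 8 ')': depth becomes 1
  Position 9 '(': depth becomes 2
  Position 10 ')': depth becomes 1
  Position 11 ')': depth becomes 0
  Position 12 '(': depth becomes 1
  Position 13 ')': depth becomes 0
  Position 14 '(': depth becomes 1
  Position 15 ')': depth becomes 0
  Position 16 '(': depth becomes 1
  Position 17 ')': depth becomes 0
Maximum depth reached: 4

4


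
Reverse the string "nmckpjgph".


Input: nmckpjgph
Reading characters right to left:
  Position 8: 'h'
  Position 7: 'p'
  Position 6: 'g'
  Position 5: 'j'
  Position 4: 'p'
  Position 3: 'k'
  Position 2: 'c'
  Position 1: 'm'
  Position 0: 'n'
Reversed: hpgjpkcmn

hpgjpkcmn


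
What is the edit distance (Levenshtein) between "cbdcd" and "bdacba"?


Computing edit distance: "cbdcd" -> "bdacba"
DP table:
           b    d    a    c    b    a
      0    1    2    3    4    5    6
  c   1    1    2    3    3    4    5
  b   2    1    2    3    4    3    4
  d   3    2    1    2    3    4    4
  c   4    3    2    2    2    3    4
  d   5    4    3    3    3    3    4
Edit distance = dp[5][6] = 4

4


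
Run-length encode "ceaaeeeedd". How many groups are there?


Input: ceaaeeeedd
Scanning for consecutive runs:
  Group 1: 'c' x 1 (positions 0-0)
  Group 2: 'e' x 1 (positions 1-1)
  Group 3: 'a' x 2 (positions 2-3)
  Group 4: 'e' x 4 (positions 4-7)
  Group 5: 'd' x 2 (positions 8-9)
Total groups: 5

5


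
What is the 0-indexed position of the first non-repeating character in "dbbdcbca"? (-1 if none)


Input: dbbdcbca
Character frequencies:
  'a': 1
  'b': 3
  'c': 2
  'd': 2
Scanning left to right for freq == 1:
  Position 0 ('d'): freq=2, skip
  Position 1 ('b'): freq=3, skip
  Position 2 ('b'): freq=3, skip
  Position 3 ('d'): freq=2, skip
  Position 4 ('c'): freq=2, skip
  Position 5 ('b'): freq=3, skip
  Position 6 ('c'): freq=2, skip
  Position 7 ('a'): unique! => answer = 7

7


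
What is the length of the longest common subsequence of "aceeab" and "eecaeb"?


LCS of "aceeab" and "eecaeb"
DP table:
           e    e    c    a    e    b
      0    0    0    0    0    0    0
  a   0    0    0    0    1    1    1
  c   0    0    0    1    1    1    1
  e   0    1    1    1    1    2    2
  e   0    1    2    2    2    2    2
  a   0    1    2    2    3    3    3
  b   0    1    2    2    3    3    4
LCS length = dp[6][6] = 4

4


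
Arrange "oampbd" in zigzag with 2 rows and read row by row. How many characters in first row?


Zigzag "oampbd" into 2 rows:
Placing characters:
  'o' => row 0
  'a' => row 1
  'm' => row 0
  'p' => row 1
  'b' => row 0
  'd' => row 1
Rows:
  Row 0: "omb"
  Row 1: "apd"
First row length: 3

3


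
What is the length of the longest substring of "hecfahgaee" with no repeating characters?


Input: "hecfahgaee"
Sliding window (track last position of each char):
  Position 0 ('h'): window [0,0] length 1 -- new best
  Position 1 ('e'): window [0,1] length 2 -- new best
  Position 2 ('c'): window [0,2] length 3 -- new best
  Position 3 ('f'): window [0,3] length 4 -- new best
  Position 4 ('a'): window [0,4] length 5 -- new best
  Position 5 ('h'): repeat (last at 0), move window start to 1
  Position 5 ('h'): window [1,5] length 5
  Position 6 ('g'): window [1,6] length 6 -- new best
  Position 7 ('a'): repeat (last at 4), move window start to 5
  Position 7 ('a'): window [5,7] length 3
  Position 8 ('e'): window [5,8] length 4
  Position 9 ('e'): repeat (last at 8), move window start to 9
  Position 9 ('e'): window [9,9] length 1
Longest substring with no repeats: "ecfahg" with length 6

6


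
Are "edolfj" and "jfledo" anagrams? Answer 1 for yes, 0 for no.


Strings: "edolfj", "jfledo"
Sorted first:  defjlo
Sorted second: defjlo
Sorted forms match => anagrams

1


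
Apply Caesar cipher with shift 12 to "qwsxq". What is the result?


Caesar cipher: shift "qwsxq" by 12
  'q' (pos 16) + 12 = pos 2 = 'c'
  'w' (pos 22) + 12 = pos 8 = 'i'
  's' (pos 18) + 12 = pos 4 = 'e'
  'x' (pos 23) + 12 = pos 9 = 'j'
  'q' (pos 16) + 12 = pos 2 = 'c'
Result: ciejc

ciejc


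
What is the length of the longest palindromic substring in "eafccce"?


Input: "eafccce"
Checking substrings for palindromes:
  [3:6] "ccc" (len 3) => palindrome
  [3:5] "cc" (len 2) => palindrome
  [4:6] "cc" (len 2) => palindrome
Longest palindromic substring: "ccc" with length 3

3


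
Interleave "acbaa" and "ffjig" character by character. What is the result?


Interleaving "acbaa" and "ffjig":
  Position 0: 'a' from first, 'f' from second => "af"
  Position 1: 'c' from first, 'f' from second => "cf"
  Position 2: 'b' from first, 'j' from second => "bj"
  Position 3: 'a' from first, 'i' from second => "ai"
  Position 4: 'a' from first, 'g' from second => "ag"
Result: afcfbjaiag

afcfbjaiag


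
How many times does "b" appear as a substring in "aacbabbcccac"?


Searching for "b" in "aacbabbcccac"
Scanning each position:
  Position 0: "a" => no
  Position 1: "a" => no
  Position 2: "c" => no
  Position 3: "b" => MATCH
  Position 4: "a" => no
  Position 5: "b" => MATCH
  Position 6: "b" => MATCH
  Position 7: "c" => no
  Position 8: "c" => no
  Position 9: "c" => no
  Position 10: "a" => no
  Position 11: "c" => no
Total occurrences: 3

3


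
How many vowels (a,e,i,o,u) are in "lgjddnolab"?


Input: lgjddnolab
Checking each character:
  'l' at position 0: consonant
  'g' at position 1: consonant
  'j' at position 2: consonant
  'd' at position 3: consonant
  'd' at position 4: consonant
  'n' at position 5: consonant
  'o' at position 6: vowel (running total: 1)
  'l' at position 7: consonant
  'a' at position 8: vowel (running total: 2)
  'b' at position 9: consonant
Total vowels: 2

2


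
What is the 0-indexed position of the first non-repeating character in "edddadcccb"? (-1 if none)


Input: edddadcccb
Character frequencies:
  'a': 1
  'b': 1
  'c': 3
  'd': 4
  'e': 1
Scanning left to right for freq == 1:
  Position 0 ('e'): unique! => answer = 0

0


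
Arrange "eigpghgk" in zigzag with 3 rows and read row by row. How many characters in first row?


Zigzag "eigpghgk" into 3 rows:
Placing characters:
  'e' => row 0
  'i' => row 1
  'g' => row 2
  'p' => row 1
  'g' => row 0
  'h' => row 1
  'g' => row 2
  'k' => row 1
Rows:
  Row 0: "eg"
  Row 1: "iphk"
  Row 2: "gg"
First row length: 2

2


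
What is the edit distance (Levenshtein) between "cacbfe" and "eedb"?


Computing edit distance: "cacbfe" -> "eedb"
DP table:
           e    e    d    b
      0    1    2    3    4
  c   1    1    2    3    4
  a   2    2    2    3    4
  c   3    3    3    3    4
  b   4    4    4    4    3
  f   5    5    5    5    4
  e   6    5    5    6    5
Edit distance = dp[6][4] = 5

5


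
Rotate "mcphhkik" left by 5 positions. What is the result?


Input: "mcphhkik", rotate left by 5
First 5 characters: "mcphh"
Remaining characters: "kik"
Concatenate remaining + first: "kik" + "mcphh" = "kikmcphh"

kikmcphh


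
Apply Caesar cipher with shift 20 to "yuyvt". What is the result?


Caesar cipher: shift "yuyvt" by 20
  'y' (pos 24) + 20 = pos 18 = 's'
  'u' (pos 20) + 20 = pos 14 = 'o'
  'y' (pos 24) + 20 = pos 18 = 's'
  'v' (pos 21) + 20 = pos 15 = 'p'
  't' (pos 19) + 20 = pos 13 = 'n'
Result: sospn

sospn


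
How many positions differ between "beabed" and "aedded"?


Comparing "beabed" and "aedded" position by position:
  Position 0: 'b' vs 'a' => DIFFER
  Position 1: 'e' vs 'e' => same
  Position 2: 'a' vs 'd' => DIFFER
  Position 3: 'b' vs 'd' => DIFFER
  Position 4: 'e' vs 'e' => same
  Position 5: 'd' vs 'd' => same
Positions that differ: 3

3


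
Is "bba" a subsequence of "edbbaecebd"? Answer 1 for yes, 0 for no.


Check if "bba" is a subsequence of "edbbaecebd"
Greedy scan:
  Position 0 ('e'): no match needed
  Position 1 ('d'): no match needed
  Position 2 ('b'): matches sub[0] = 'b'
  Position 3 ('b'): matches sub[1] = 'b'
  Position 4 ('a'): matches sub[2] = 'a'
  Position 5 ('e'): no match needed
  Position 6 ('c'): no match needed
  Position 7 ('e'): no match needed
  Position 8 ('b'): no match needed
  Position 9 ('d'): no match needed
All 3 characters matched => is a subsequence

1


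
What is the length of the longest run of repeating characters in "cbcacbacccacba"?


Input: "cbcacbacccacba"
Scanning for longest run:
  Position 1 ('b'): new char, reset run to 1
  Position 2 ('c'): new char, reset run to 1
  Position 3 ('a'): new char, reset run to 1
  Position 4 ('c'): new char, reset run to 1
  Position 5 ('b'): new char, reset run to 1
  Position 6 ('a'): new char, reset run to 1
  Position 7 ('c'): new char, reset run to 1
  Position 8 ('c'): continues run of 'c', length=2
  Position 9 ('c'): continues run of 'c', length=3
  Position 10 ('a'): new char, reset run to 1
  Position 11 ('c'): new char, reset run to 1
  Position 12 ('b'): new char, reset run to 1
  Position 13 ('a'): new char, reset run to 1
Longest run: 'c' with length 3

3


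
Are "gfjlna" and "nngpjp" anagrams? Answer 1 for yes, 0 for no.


Strings: "gfjlna", "nngpjp"
Sorted first:  afgjln
Sorted second: gjnnpp
Differ at position 0: 'a' vs 'g' => not anagrams

0


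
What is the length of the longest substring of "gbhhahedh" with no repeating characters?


Input: "gbhhahedh"
Sliding window (track last position of each char):
  Position 0 ('g'): window [0,0] length 1 -- new best
  Position 1 ('b'): window [0,1] length 2 -- new best
  Position 2 ('h'): window [0,2] length 3 -- new best
  Position 3 ('h'): repeat (last at 2), move window start to 3
  Position 3 ('h'): window [3,3] length 1
  Position 4 ('a'): window [3,4] length 2
  Position 5 ('h'): repeat (last at 3), move window start to 4
  Position 5 ('h'): window [4,5] length 2
  Position 6 ('e'): window [4,6] length 3
  Position 7 ('d'): window [4,7] length 4 -- new best
  Position 8 ('h'): repeat (last at 5), move window start to 6
  Position 8 ('h'): window [6,8] length 3
Longest substring with no repeats: "ahed" with length 4

4


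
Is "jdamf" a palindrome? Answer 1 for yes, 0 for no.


Input: jdamf
Reversed: fmadj
  Compare pos 0 ('j') with pos 4 ('f'): MISMATCH
  Compare pos 1 ('d') with pos 3 ('m'): MISMATCH
Result: not a palindrome

0


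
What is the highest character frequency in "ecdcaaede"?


Input: ecdcaaede
Character counts:
  'a': 2
  'c': 2
  'd': 2
  'e': 3
Maximum frequency: 3

3


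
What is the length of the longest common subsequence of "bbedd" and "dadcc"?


LCS of "bbedd" and "dadcc"
DP table:
           d    a    d    c    c
      0    0    0    0    0    0
  b   0    0    0    0    0    0
  b   0    0    0    0    0    0
  e   0    0    0    0    0    0
  d   0    1    1    1    1    1
  d   0    1    1    2    2    2
LCS length = dp[5][5] = 2

2


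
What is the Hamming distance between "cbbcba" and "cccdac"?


Comparing "cbbcba" and "cccdac" position by position:
  Position 0: 'c' vs 'c' => same
  Position 1: 'b' vs 'c' => differ
  Position 2: 'b' vs 'c' => differ
  Position 3: 'c' vs 'd' => differ
  Position 4: 'b' vs 'a' => differ
  Position 5: 'a' vs 'c' => differ
Total differences (Hamming distance): 5

5


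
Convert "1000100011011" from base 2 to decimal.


Input: "1000100011011" in base 2
Positional expansion:
  Digit '1' (value 1) x 2^12 = 4096
  Digit '0' (value 0) x 2^11 = 0
  Digit '0' (value 0) x 2^10 = 0
  Digit '0' (value 0) x 2^9 = 0
  Digit '1' (value 1) x 2^8 = 256
  Digit '0' (value 0) x 2^7 = 0
  Digit '0' (value 0) x 2^6 = 0
  Digit '0' (value 0) x 2^5 = 0
  Digit '1' (value 1) x 2^4 = 16
  Digit '1' (value 1) x 2^3 = 8
  Digit '0' (value 0) x 2^2 = 0
  Digit '1' (value 1) x 2^1 = 2
  Digit '1' (value 1) x 2^0 = 1
Sum = 4379

4379


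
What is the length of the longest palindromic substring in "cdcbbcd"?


Input: "cdcbbcd"
Checking substrings for palindromes:
  [1:7] "dcbbcd" (len 6) => palindrome
  [2:6] "cbbc" (len 4) => palindrome
  [0:3] "cdc" (len 3) => palindrome
  [3:5] "bb" (len 2) => palindrome
Longest palindromic substring: "dcbbcd" with length 6

6


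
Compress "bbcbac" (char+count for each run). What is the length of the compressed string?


Input: bbcbac
Runs:
  'b' x 2 => "b2"
  'c' x 1 => "c1"
  'b' x 1 => "b1"
  'a' x 1 => "a1"
  'c' x 1 => "c1"
Compressed: "b2c1b1a1c1"
Compressed length: 10

10


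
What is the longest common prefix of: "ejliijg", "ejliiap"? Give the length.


Words: ejliijg, ejliiap
  Position 0: all 'e' => match
  Position 1: all 'j' => match
  Position 2: all 'l' => match
  Position 3: all 'i' => match
  Position 4: all 'i' => match
  Position 5: ('j', 'a') => mismatch, stop
LCP = "ejlii" (length 5)

5


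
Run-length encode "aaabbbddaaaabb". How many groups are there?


Input: aaabbbddaaaabb
Scanning for consecutive runs:
  Group 1: 'a' x 3 (positions 0-2)
  Group 2: 'b' x 3 (positions 3-5)
  Group 3: 'd' x 2 (positions 6-7)
  Group 4: 'a' x 4 (positions 8-11)
  Group 5: 'b' x 2 (positions 12-13)
Total groups: 5

5


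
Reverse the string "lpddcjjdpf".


Input: lpddcjjdpf
Reading characters right to left:
  Position 9: 'f'
  Position 8: 'p'
  Position 7: 'd'
  Position 6: 'j'
  Position 5: 'j'
  Position 4: 'c'
  Position 3: 'd'
  Position 2: 'd'
  Position 1: 'p'
  Position 0: 'l'
Reversed: fpdjjcddpl

fpdjjcddpl


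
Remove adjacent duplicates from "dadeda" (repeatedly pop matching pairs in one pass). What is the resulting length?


Input: dadeda
Stack-based adjacent duplicate removal:
  Read 'd': push. Stack: d
  Read 'a': push. Stack: da
  Read 'd': push. Stack: dad
  Read 'e': push. Stack: dade
  Read 'd': push. Stack: daded
  Read 'a': push. Stack: dadeda
Final stack: "dadeda" (length 6)

6


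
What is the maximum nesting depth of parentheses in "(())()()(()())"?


Input: "(())()()(()())"
Tracking depth:
  Position 0 '(': depth becomes 1
  Position 1 '(': depth becomes 2
  Position 2 ')': depth becomes 1
  Position 3 ')': depth becomes 0
  Position 4 '(': depth becomes 1
  Position 5 ')': depth becomes 0
  Position 6 '(': depth becomes 1
  Position 7 ')': depth becomes 0
  Position 8 '(': depth becomes 1
  Position 9 '(': depth becomes 2
  Position 10 ')': depth becomes 1
  Position 11 '(': depth becomes 2
  Position 12 ')': depth becomes 1
  Position 13 ')': depth becomes 0
Maximum depth reached: 2

2


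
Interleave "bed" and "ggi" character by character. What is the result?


Interleaving "bed" and "ggi":
  Position 0: 'b' from first, 'g' from second => "bg"
  Position 1: 'e' from first, 'g' from second => "eg"
  Position 2: 'd' from first, 'i' from second => "di"
Result: bgegdi

bgegdi


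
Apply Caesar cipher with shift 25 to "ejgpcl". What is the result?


Caesar cipher: shift "ejgpcl" by 25
  'e' (pos 4) + 25 = pos 3 = 'd'
  'j' (pos 9) + 25 = pos 8 = 'i'
  'g' (pos 6) + 25 = pos 5 = 'f'
  'p' (pos 15) + 25 = pos 14 = 'o'
  'c' (pos 2) + 25 = pos 1 = 'b'
  'l' (pos 11) + 25 = pos 10 = 'k'
Result: difobk

difobk


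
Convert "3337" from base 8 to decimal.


Input: "3337" in base 8
Positional expansion:
  Digit '3' (value 3) x 8^3 = 1536
  Digit '3' (value 3) x 8^2 = 192
  Digit '3' (value 3) x 8^1 = 24
  Digit '7' (value 7) x 8^0 = 7
Sum = 1759

1759


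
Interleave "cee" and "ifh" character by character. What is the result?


Interleaving "cee" and "ifh":
  Position 0: 'c' from first, 'i' from second => "ci"
  Position 1: 'e' from first, 'f' from second => "ef"
  Position 2: 'e' from first, 'h' from second => "eh"
Result: ciefeh

ciefeh


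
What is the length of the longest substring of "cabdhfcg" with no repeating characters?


Input: "cabdhfcg"
Sliding window (track last position of each char):
  Position 0 ('c'): window [0,0] length 1 -- new best
  Position 1 ('a'): window [0,1] length 2 -- new best
  Position 2 ('b'): window [0,2] length 3 -- new best
  Position 3 ('d'): window [0,3] length 4 -- new best
  Position 4 ('h'): window [0,4] length 5 -- new best
  Position 5 ('f'): window [0,5] length 6 -- new best
  Position 6 ('c'): repeat (last at 0), move window start to 1
  Position 6 ('c'): window [1,6] length 6
  Position 7 ('g'): window [1,7] length 7 -- new best
Longest substring with no repeats: "abdhfcg" with length 7

7


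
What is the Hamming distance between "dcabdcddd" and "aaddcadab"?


Comparing "dcabdcddd" and "aaddcadab" position by position:
  Position 0: 'd' vs 'a' => differ
  Position 1: 'c' vs 'a' => differ
  Position 2: 'a' vs 'd' => differ
  Position 3: 'b' vs 'd' => differ
  Position 4: 'd' vs 'c' => differ
  Position 5: 'c' vs 'a' => differ
  Position 6: 'd' vs 'd' => same
  Position 7: 'd' vs 'a' => differ
  Position 8: 'd' vs 'b' => differ
Total differences (Hamming distance): 8

8


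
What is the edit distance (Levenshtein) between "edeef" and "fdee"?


Computing edit distance: "edeef" -> "fdee"
DP table:
           f    d    e    e
      0    1    2    3    4
  e   1    1    2    2    3
  d   2    2    1    2    3
  e   3    3    2    1    2
  e   4    4    3    2    1
  f   5    4    4    3    2
Edit distance = dp[5][4] = 2

2


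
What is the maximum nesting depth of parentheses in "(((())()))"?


Input: "(((())()))"
Tracking depth:
  Position 0 '(': depth becomes 1
  Position 1 '(': depth becomes 2
  Position 2 '(': depth becomes 3
  Position 3 '(': depth becomes 4
  Position 4 ')': depth becomes 3
  Position 5 ')': depth becomes 2
  Position 6 '(': depth becomes 3
  Position 7 ')': depth becomes 2
  Position 8 ')': depth becomes 1
  Position 9 ')': depth becomes 0
Maximum depth reached: 4

4


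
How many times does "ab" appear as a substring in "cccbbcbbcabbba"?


Searching for "ab" in "cccbbcbbcabbba"
Scanning each position:
  Position 0: "cc" => no
  Position 1: "cc" => no
  Position 2: "cb" => no
  Position 3: "bb" => no
  Position 4: "bc" => no
  Position 5: "cb" => no
  Position 6: "bb" => no
  Position 7: "bc" => no
  Position 8: "ca" => no
  Position 9: "ab" => MATCH
  Position 10: "bb" => no
  Position 11: "bb" => no
  Position 12: "ba" => no
Total occurrences: 1

1


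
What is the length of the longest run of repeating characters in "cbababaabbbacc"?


Input: "cbababaabbbacc"
Scanning for longest run:
  Position 1 ('b'): new char, reset run to 1
  Position 2 ('a'): new char, reset run to 1
  Position 3 ('b'): new char, reset run to 1
  Position 4 ('a'): new char, reset run to 1
  Position 5 ('b'): new char, reset run to 1
  Position 6 ('a'): new char, reset run to 1
  Position 7 ('a'): continues run of 'a', length=2
  Position 8 ('b'): new char, reset run to 1
  Position 9 ('b'): continues run of 'b', length=2
  Position 10 ('b'): continues run of 'b', length=3
  Position 11 ('a'): new char, reset run to 1
  Position 12 ('c'): new char, reset run to 1
  Position 13 ('c'): continues run of 'c', length=2
Longest run: 'b' with length 3

3


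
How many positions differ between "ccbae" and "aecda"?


Comparing "ccbae" and "aecda" position by position:
  Position 0: 'c' vs 'a' => DIFFER
  Position 1: 'c' vs 'e' => DIFFER
  Position 2: 'b' vs 'c' => DIFFER
  Position 3: 'a' vs 'd' => DIFFER
  Position 4: 'e' vs 'a' => DIFFER
Positions that differ: 5

5


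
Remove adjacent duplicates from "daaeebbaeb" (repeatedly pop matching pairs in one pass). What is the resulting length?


Input: daaeebbaeb
Stack-based adjacent duplicate removal:
  Read 'd': push. Stack: d
  Read 'a': push. Stack: da
  Read 'a': matches stack top 'a' => pop. Stack: d
  Read 'e': push. Stack: de
  Read 'e': matches stack top 'e' => pop. Stack: d
  Read 'b': push. Stack: db
  Read 'b': matches stack top 'b' => pop. Stack: d
  Read 'a': push. Stack: da
  Read 'e': push. Stack: dae
  Read 'b': push. Stack: daeb
Final stack: "daeb" (length 4)

4


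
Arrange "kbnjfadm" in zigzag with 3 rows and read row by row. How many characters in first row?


Zigzag "kbnjfadm" into 3 rows:
Placing characters:
  'k' => row 0
  'b' => row 1
  'n' => row 2
  'j' => row 1
  'f' => row 0
  'a' => row 1
  'd' => row 2
  'm' => row 1
Rows:
  Row 0: "kf"
  Row 1: "bjam"
  Row 2: "nd"
First row length: 2

2


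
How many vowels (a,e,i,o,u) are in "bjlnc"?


Input: bjlnc
Checking each character:
  'b' at position 0: consonant
  'j' at position 1: consonant
  'l' at position 2: consonant
  'n' at position 3: consonant
  'c' at position 4: consonant
Total vowels: 0

0


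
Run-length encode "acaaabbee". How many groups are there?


Input: acaaabbee
Scanning for consecutive runs:
  Group 1: 'a' x 1 (positions 0-0)
  Group 2: 'c' x 1 (positions 1-1)
  Group 3: 'a' x 3 (positions 2-4)
  Group 4: 'b' x 2 (positions 5-6)
  Group 5: 'e' x 2 (positions 7-8)
Total groups: 5

5


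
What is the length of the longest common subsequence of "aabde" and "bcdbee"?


LCS of "aabde" and "bcdbee"
DP table:
           b    c    d    b    e    e
      0    0    0    0    0    0    0
  a   0    0    0    0    0    0    0
  a   0    0    0    0    0    0    0
  b   0    1    1    1    1    1    1
  d   0    1    1    2    2    2    2
  e   0    1    1    2    2    3    3
LCS length = dp[5][6] = 3

3


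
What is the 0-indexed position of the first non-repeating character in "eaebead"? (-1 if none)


Input: eaebead
Character frequencies:
  'a': 2
  'b': 1
  'd': 1
  'e': 3
Scanning left to right for freq == 1:
  Position 0 ('e'): freq=3, skip
  Position 1 ('a'): freq=2, skip
  Position 2 ('e'): freq=3, skip
  Position 3 ('b'): unique! => answer = 3

3


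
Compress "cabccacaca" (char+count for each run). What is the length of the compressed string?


Input: cabccacaca
Runs:
  'c' x 1 => "c1"
  'a' x 1 => "a1"
  'b' x 1 => "b1"
  'c' x 2 => "c2"
  'a' x 1 => "a1"
  'c' x 1 => "c1"
  'a' x 1 => "a1"
  'c' x 1 => "c1"
  'a' x 1 => "a1"
Compressed: "c1a1b1c2a1c1a1c1a1"
Compressed length: 18

18


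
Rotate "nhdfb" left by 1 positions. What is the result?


Input: "nhdfb", rotate left by 1
First 1 characters: "n"
Remaining characters: "hdfb"
Concatenate remaining + first: "hdfb" + "n" = "hdfbn"

hdfbn


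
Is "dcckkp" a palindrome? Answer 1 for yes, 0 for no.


Input: dcckkp
Reversed: pkkccd
  Compare pos 0 ('d') with pos 5 ('p'): MISMATCH
  Compare pos 1 ('c') with pos 4 ('k'): MISMATCH
  Compare pos 2 ('c') with pos 3 ('k'): MISMATCH
Result: not a palindrome

0


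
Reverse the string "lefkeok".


Input: lefkeok
Reading characters right to left:
  Position 6: 'k'
  Position 5: 'o'
  Position 4: 'e'
  Position 3: 'k'
  Position 2: 'f'
  Position 1: 'e'
  Position 0: 'l'
Reversed: koekfel

koekfel


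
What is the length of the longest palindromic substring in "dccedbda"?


Input: "dccedbda"
Checking substrings for palindromes:
  [4:7] "dbd" (len 3) => palindrome
  [1:3] "cc" (len 2) => palindrome
Longest palindromic substring: "dbd" with length 3

3


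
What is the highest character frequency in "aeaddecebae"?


Input: aeaddecebae
Character counts:
  'a': 3
  'b': 1
  'c': 1
  'd': 2
  'e': 4
Maximum frequency: 4

4


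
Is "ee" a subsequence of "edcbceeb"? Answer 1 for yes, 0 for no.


Check if "ee" is a subsequence of "edcbceeb"
Greedy scan:
  Position 0 ('e'): matches sub[0] = 'e'
  Position 1 ('d'): no match needed
  Position 2 ('c'): no match needed
  Position 3 ('b'): no match needed
  Position 4 ('c'): no match needed
  Position 5 ('e'): matches sub[1] = 'e'
  Position 6 ('e'): no match needed
  Position 7 ('b'): no match needed
All 2 characters matched => is a subsequence

1


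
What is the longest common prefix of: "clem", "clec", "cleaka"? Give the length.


Words: clem, clec, cleaka
  Position 0: all 'c' => match
  Position 1: all 'l' => match
  Position 2: all 'e' => match
  Position 3: ('m', 'c', 'a') => mismatch, stop
LCP = "cle" (length 3)

3


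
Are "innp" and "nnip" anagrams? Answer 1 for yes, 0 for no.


Strings: "innp", "nnip"
Sorted first:  innp
Sorted second: innp
Sorted forms match => anagrams

1


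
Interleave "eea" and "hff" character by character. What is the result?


Interleaving "eea" and "hff":
  Position 0: 'e' from first, 'h' from second => "eh"
  Position 1: 'e' from first, 'f' from second => "ef"
  Position 2: 'a' from first, 'f' from second => "af"
Result: ehefaf

ehefaf


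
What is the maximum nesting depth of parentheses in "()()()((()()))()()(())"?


Input: "()()()((()()))()()(())"
Tracking depth:
  Position 0 '(': depth becomes 1
  Position 1 ')': depth becomes 0
  Position 2 '(': depth becomes 1
  Position 3 ')': depth becomes 0
  Position 4 '(': depth becomes 1
  Position 5 ')': depth becomes 0
  Position 6 '(': depth becomes 1
  Position 7 '(': depth becomes 2
  Position 8 '(': depth becomes 3
  Position 9 ')': depth becomes 2
  Position 10 '(': depth becomes 3
  Position 11 ')': depth becomes 2
  Position 12 ')': depth becomes 1
  Position 13 ')': depth becomes 0
  Position 14 '(': depth becomes 1
  Position 15 ')': depth becomes 0
  Position 16 '(': depth becomes 1
  Position 17 ')': depth becomes 0
  Position 18 '(': depth becomes 1
  Position 19 '(': depth becomes 2
  Position 20 ')': depth becomes 1
  Position 21 ')': depth becomes 0
Maximum depth reached: 3

3


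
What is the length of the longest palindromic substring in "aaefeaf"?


Input: "aaefeaf"
Checking substrings for palindromes:
  [1:6] "aefea" (len 5) => palindrome
  [2:5] "efe" (len 3) => palindrome
  [0:2] "aa" (len 2) => palindrome
Longest palindromic substring: "aefea" with length 5

5


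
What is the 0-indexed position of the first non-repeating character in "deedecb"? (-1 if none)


Input: deedecb
Character frequencies:
  'b': 1
  'c': 1
  'd': 2
  'e': 3
Scanning left to right for freq == 1:
  Position 0 ('d'): freq=2, skip
  Position 1 ('e'): freq=3, skip
  Position 2 ('e'): freq=3, skip
  Position 3 ('d'): freq=2, skip
  Position 4 ('e'): freq=3, skip
  Position 5 ('c'): unique! => answer = 5

5


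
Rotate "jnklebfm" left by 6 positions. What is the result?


Input: "jnklebfm", rotate left by 6
First 6 characters: "jnkleb"
Remaining characters: "fm"
Concatenate remaining + first: "fm" + "jnkleb" = "fmjnkleb"

fmjnkleb


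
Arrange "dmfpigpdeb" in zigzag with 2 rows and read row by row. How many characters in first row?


Zigzag "dmfpigpdeb" into 2 rows:
Placing characters:
  'd' => row 0
  'm' => row 1
  'f' => row 0
  'p' => row 1
  'i' => row 0
  'g' => row 1
  'p' => row 0
  'd' => row 1
  'e' => row 0
  'b' => row 1
Rows:
  Row 0: "dfipe"
  Row 1: "mpgdb"
First row length: 5

5


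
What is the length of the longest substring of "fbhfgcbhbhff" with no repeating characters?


Input: "fbhfgcbhbhff"
Sliding window (track last position of each char):
  Position 0 ('f'): window [0,0] length 1 -- new best
  Position 1 ('b'): window [0,1] length 2 -- new best
  Position 2 ('h'): window [0,2] length 3 -- new best
  Position 3 ('f'): repeat (last at 0), move window start to 1
  Position 3 ('f'): window [1,3] length 3
  Position 4 ('g'): window [1,4] length 4 -- new best
  Position 5 ('c'): window [1,5] length 5 -- new best
  Position 6 ('b'): repeat (last at 1), move window start to 2
  Position 6 ('b'): window [2,6] length 5
  Position 7 ('h'): repeat (last at 2), move window start to 3
  Position 7 ('h'): window [3,7] length 5
  Position 8 ('b'): repeat (last at 6), move window start to 7
  Position 8 ('b'): window [7,8] length 2
  Position 9 ('h'): repeat (last at 7), move window start to 8
  Position 9 ('h'): window [8,9] length 2
  Position 10 ('f'): window [8,10] length 3
  Position 11 ('f'): repeat (last at 10), move window start to 11
  Position 11 ('f'): window [11,11] length 1
Longest substring with no repeats: "bhfgc" with length 5

5


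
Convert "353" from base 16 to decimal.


Input: "353" in base 16
Positional expansion:
  Digit '3' (value 3) x 16^2 = 768
  Digit '5' (value 5) x 16^1 = 80
  Digit '3' (value 3) x 16^0 = 3
Sum = 851

851


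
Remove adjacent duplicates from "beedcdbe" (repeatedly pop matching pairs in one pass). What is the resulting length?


Input: beedcdbe
Stack-based adjacent duplicate removal:
  Read 'b': push. Stack: b
  Read 'e': push. Stack: be
  Read 'e': matches stack top 'e' => pop. Stack: b
  Read 'd': push. Stack: bd
  Read 'c': push. Stack: bdc
  Read 'd': push. Stack: bdcd
  Read 'b': push. Stack: bdcdb
  Read 'e': push. Stack: bdcdbe
Final stack: "bdcdbe" (length 6)

6


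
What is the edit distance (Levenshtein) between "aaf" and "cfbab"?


Computing edit distance: "aaf" -> "cfbab"
DP table:
           c    f    b    a    b
      0    1    2    3    4    5
  a   1    1    2    3    3    4
  a   2    2    2    3    3    4
  f   3    3    2    3    4    4
Edit distance = dp[3][5] = 4

4


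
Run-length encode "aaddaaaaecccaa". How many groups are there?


Input: aaddaaaaecccaa
Scanning for consecutive runs:
  Group 1: 'a' x 2 (positions 0-1)
  Group 2: 'd' x 2 (positions 2-3)
  Group 3: 'a' x 4 (positions 4-7)
  Group 4: 'e' x 1 (positions 8-8)
  Group 5: 'c' x 3 (positions 9-11)
  Group 6: 'a' x 2 (positions 12-13)
Total groups: 6

6


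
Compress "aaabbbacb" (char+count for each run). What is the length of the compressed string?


Input: aaabbbacb
Runs:
  'a' x 3 => "a3"
  'b' x 3 => "b3"
  'a' x 1 => "a1"
  'c' x 1 => "c1"
  'b' x 1 => "b1"
Compressed: "a3b3a1c1b1"
Compressed length: 10

10


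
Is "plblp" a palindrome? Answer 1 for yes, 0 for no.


Input: plblp
Reversed: plblp
  Compare pos 0 ('p') with pos 4 ('p'): match
  Compare pos 1 ('l') with pos 3 ('l'): match
Result: palindrome

1
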